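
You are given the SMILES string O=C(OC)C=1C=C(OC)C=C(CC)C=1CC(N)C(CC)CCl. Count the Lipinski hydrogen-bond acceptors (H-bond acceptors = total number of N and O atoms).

N atoms: 1; O atoms: 3.
Lipinski HBA = 1 + 3 = 4.

4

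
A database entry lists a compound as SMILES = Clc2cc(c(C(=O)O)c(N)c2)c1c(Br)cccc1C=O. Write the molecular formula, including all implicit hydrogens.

Walk through each heavy atom and fill implicit hydrogens from standard valence (C 4, N 3, O 2, S 2, halogen 1); for lowercase aromatic atoms, an aromatic c carries 1 H when it has two neighbours and 0 H with three, and aromatic n carries 0 H:
  atom 1: Cl (halogen, monovalent) → 0 H
  atom 2: aromatic c, 3 neighbours → 0 H
  atom 3: aromatic c, 2 neighbours → 1 H
  atom 4: aromatic c, 3 neighbours → 0 H
  atom 5: aromatic c, 3 neighbours → 0 H
  atom 6: C, bond orders sum to 4 (valence 4) → 0 H
  atom 7: O, bond orders sum to 2 (valence 2) → 0 H
  atom 8: O, bond orders sum to 1 (valence 2) → 1 H
  atom 9: aromatic c, 3 neighbours → 0 H
  atom 10: N, bond orders sum to 1 (valence 3) → 2 H
  atom 11: aromatic c, 2 neighbours → 1 H
  atom 12: aromatic c, 3 neighbours → 0 H
  atom 13: aromatic c, 3 neighbours → 0 H
  atom 14: Br (halogen, monovalent) → 0 H
  atom 15: aromatic c, 2 neighbours → 1 H
  atom 16: aromatic c, 2 neighbours → 1 H
  atom 17: aromatic c, 2 neighbours → 1 H
  atom 18: aromatic c, 3 neighbours → 0 H
  atom 19: C, bond orders sum to 3 (valence 4) → 1 H
  atom 20: O, bond orders sum to 2 (valence 2) → 0 H
Totals → C:14, H:9, Br:1, Cl:1, N:1, O:3.
In Hill order: C14H9BrClNO3.

C14H9BrClNO3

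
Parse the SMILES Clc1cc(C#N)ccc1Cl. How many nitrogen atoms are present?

1

Scan the SMILES for N atoms (remember two-letter symbols like Cl and Br are single atoms).
Nitrogen count: 1.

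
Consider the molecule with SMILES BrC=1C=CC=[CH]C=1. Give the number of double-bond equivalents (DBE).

Molecular formula: C6H5Br.
DoU = (2C + 2 + N − H − X) / 2, where X is the halogen count and O/S are ignored.
    = (2·6 + 2 + 0 − 5 − 1) / 2 = 8 / 2 = 4.

4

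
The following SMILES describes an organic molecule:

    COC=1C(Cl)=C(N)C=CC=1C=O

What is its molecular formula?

Walk through each heavy atom and fill implicit hydrogens from standard valence (C 4, N 3, O 2, S 2, halogen 1):
  atom 1: C, bond orders sum to 1 (valence 4) → 3 H
  atom 2: O, bond orders sum to 2 (valence 2) → 0 H
  atom 3: C, bond orders sum to 4 (valence 4) → 0 H
  atom 4: C, bond orders sum to 4 (valence 4) → 0 H
  atom 5: Cl (halogen, monovalent) → 0 H
  atom 6: C, bond orders sum to 4 (valence 4) → 0 H
  atom 7: N, bond orders sum to 1 (valence 3) → 2 H
  atom 8: C, bond orders sum to 3 (valence 4) → 1 H
  atom 9: C, bond orders sum to 3 (valence 4) → 1 H
  atom 10: C, bond orders sum to 4 (valence 4) → 0 H
  atom 11: C, bond orders sum to 3 (valence 4) → 1 H
  atom 12: O, bond orders sum to 2 (valence 2) → 0 H
Totals → C:8, H:8, Cl:1, N:1, O:2.

C8H8ClNO2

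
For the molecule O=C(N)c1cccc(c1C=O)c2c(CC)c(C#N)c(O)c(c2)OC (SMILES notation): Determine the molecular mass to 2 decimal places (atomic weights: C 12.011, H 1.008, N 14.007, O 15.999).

324.34 g/mol

First, the molecular formula is C18H16N2O4 (counting implicit H from valence).
  C: 18 × 12.011 = 216.198
  H: 16 × 1.008 = 16.128
  N: 2 × 14.007 = 28.014
  O: 4 × 15.999 = 63.996
Sum: 18×12.011 + 16×1.008 + 2×14.007 + 4×15.999 = 324.336 → 324.34 g/mol.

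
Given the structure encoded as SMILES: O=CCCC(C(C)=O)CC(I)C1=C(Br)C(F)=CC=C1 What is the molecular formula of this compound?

C14H15BrFIO2

Walk through each heavy atom and fill implicit hydrogens from standard valence (C 4, N 3, O 2, S 2, halogen 1):
  atom 1: O, bond orders sum to 2 (valence 2) → 0 H
  atom 2: C, bond orders sum to 3 (valence 4) → 1 H
  atom 3: C, bond orders sum to 2 (valence 4) → 2 H
  atom 4: C, bond orders sum to 2 (valence 4) → 2 H
  atom 5: C, bond orders sum to 3 (valence 4) → 1 H
  atom 6: C, bond orders sum to 4 (valence 4) → 0 H
  atom 7: C, bond orders sum to 1 (valence 4) → 3 H
  atom 8: O, bond orders sum to 2 (valence 2) → 0 H
  atom 9: C, bond orders sum to 2 (valence 4) → 2 H
  atom 10: C, bond orders sum to 3 (valence 4) → 1 H
  atom 11: I (halogen, monovalent) → 0 H
  atom 12: C, bond orders sum to 4 (valence 4) → 0 H
  atom 13: C, bond orders sum to 4 (valence 4) → 0 H
  atom 14: Br (halogen, monovalent) → 0 H
  atom 15: C, bond orders sum to 4 (valence 4) → 0 H
  atom 16: F (halogen, monovalent) → 0 H
  atom 17: C, bond orders sum to 3 (valence 4) → 1 H
  atom 18: C, bond orders sum to 3 (valence 4) → 1 H
  atom 19: C, bond orders sum to 3 (valence 4) → 1 H
Totals → C:14, H:15, Br:1, F:1, I:1, O:2.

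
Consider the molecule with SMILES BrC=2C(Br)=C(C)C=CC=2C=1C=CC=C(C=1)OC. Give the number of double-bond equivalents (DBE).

8

Molecular formula: C14H12Br2O.
DoU = (2C + 2 + N − H − X) / 2, where X is the halogen count and O/S are ignored.
    = (2·14 + 2 + 0 − 12 − 2) / 2 = 16 / 2 = 8.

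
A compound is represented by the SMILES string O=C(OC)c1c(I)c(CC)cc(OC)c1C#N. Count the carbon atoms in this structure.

12

Count every carbon token in the SMILES (each C, including those in ring-closure positions and inside branches).
Carbon count: 12.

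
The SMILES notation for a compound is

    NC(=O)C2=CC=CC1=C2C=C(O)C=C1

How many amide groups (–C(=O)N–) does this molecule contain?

1

The amide motif appears at heavy-atom position 2 in the SMILES.
Other groups present: 1 hydroxyl.
Amide count: 1.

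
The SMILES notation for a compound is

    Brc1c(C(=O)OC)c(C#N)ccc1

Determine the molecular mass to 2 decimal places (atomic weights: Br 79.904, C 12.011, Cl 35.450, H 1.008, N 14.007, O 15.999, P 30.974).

240.06 g/mol

First, the molecular formula is C9H6BrNO2 (counting implicit H from valence).
  Br: 1 × 79.904 = 79.904
  C: 9 × 12.011 = 108.099
  H: 6 × 1.008 = 6.048
  N: 1 × 14.007 = 14.007
  O: 2 × 15.999 = 31.998
Sum: 1×79.904 + 9×12.011 + 6×1.008 + 1×14.007 + 2×15.999 = 240.056 → 240.06 g/mol.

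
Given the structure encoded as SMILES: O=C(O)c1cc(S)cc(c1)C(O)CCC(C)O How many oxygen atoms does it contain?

4

Scan the SMILES for O atoms (remember two-letter symbols like Cl and Br are single atoms).
Oxygen count: 4.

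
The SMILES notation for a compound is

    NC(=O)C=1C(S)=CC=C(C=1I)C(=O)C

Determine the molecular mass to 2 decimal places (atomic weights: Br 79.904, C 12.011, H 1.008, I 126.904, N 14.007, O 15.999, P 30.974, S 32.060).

First, the molecular formula is C9H8INO2S (counting implicit H from valence).
  C: 9 × 12.011 = 108.099
  H: 8 × 1.008 = 8.064
  I: 1 × 126.904 = 126.904
  N: 1 × 14.007 = 14.007
  O: 2 × 15.999 = 31.998
  S: 1 × 32.060 = 32.060
Sum: 9×12.011 + 8×1.008 + 1×126.904 + 1×14.007 + 2×15.999 + 1×32.060 = 321.132 → 321.13 g/mol.

321.13 g/mol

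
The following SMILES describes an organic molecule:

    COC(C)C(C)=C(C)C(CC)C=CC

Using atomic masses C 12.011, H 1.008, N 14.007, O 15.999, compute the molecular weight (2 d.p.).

196.33 g/mol

First, the molecular formula is C13H24O (counting implicit H from valence).
  C: 13 × 12.011 = 156.143
  H: 24 × 1.008 = 24.192
  O: 1 × 15.999 = 15.999
Sum: 13×12.011 + 24×1.008 + 1×15.999 = 196.334 → 196.33 g/mol.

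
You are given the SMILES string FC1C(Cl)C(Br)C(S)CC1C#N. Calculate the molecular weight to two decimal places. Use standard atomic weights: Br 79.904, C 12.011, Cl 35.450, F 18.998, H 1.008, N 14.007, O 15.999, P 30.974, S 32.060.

272.56 g/mol

First, the molecular formula is C7H8BrClFNS (counting implicit H from valence).
  Br: 1 × 79.904 = 79.904
  C: 7 × 12.011 = 84.077
  Cl: 1 × 35.450 = 35.450
  F: 1 × 18.998 = 18.998
  H: 8 × 1.008 = 8.064
  N: 1 × 14.007 = 14.007
  S: 1 × 32.060 = 32.060
Sum: 1×79.904 + 7×12.011 + 1×35.450 + 1×18.998 + 8×1.008 + 1×14.007 + 1×32.060 = 272.560 → 272.56 g/mol.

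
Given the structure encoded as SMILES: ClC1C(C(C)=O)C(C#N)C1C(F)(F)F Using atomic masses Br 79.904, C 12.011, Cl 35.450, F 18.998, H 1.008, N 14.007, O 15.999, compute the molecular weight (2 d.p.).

225.59 g/mol

First, the molecular formula is C8H7ClF3NO (counting implicit H from valence).
  C: 8 × 12.011 = 96.088
  Cl: 1 × 35.450 = 35.450
  F: 3 × 18.998 = 56.994
  H: 7 × 1.008 = 7.056
  N: 1 × 14.007 = 14.007
  O: 1 × 15.999 = 15.999
Sum: 8×12.011 + 1×35.450 + 3×18.998 + 7×1.008 + 1×14.007 + 1×15.999 = 225.594 → 225.59 g/mol.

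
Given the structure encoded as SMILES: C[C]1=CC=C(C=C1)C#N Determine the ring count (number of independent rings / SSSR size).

1

In SMILES, each pair of matching ring-closure digits denotes one ring-closing bond; the number of such bonds equals the number of independent rings.
Ring-closure bonds here: 1.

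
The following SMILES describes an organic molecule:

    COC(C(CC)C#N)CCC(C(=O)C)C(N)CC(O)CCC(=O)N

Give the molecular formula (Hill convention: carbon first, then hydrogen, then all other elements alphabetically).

C17H31N3O4

Walk through each heavy atom and fill implicit hydrogens from standard valence (C 4, N 3, O 2, S 2, halogen 1):
  atom 1: C, bond orders sum to 1 (valence 4) → 3 H
  atom 2: O, bond orders sum to 2 (valence 2) → 0 H
  atom 3: C, bond orders sum to 3 (valence 4) → 1 H
  atom 4: C, bond orders sum to 3 (valence 4) → 1 H
  atom 5: C, bond orders sum to 2 (valence 4) → 2 H
  atom 6: C, bond orders sum to 1 (valence 4) → 3 H
  atom 7: C, bond orders sum to 4 (valence 4) → 0 H
  atom 8: N, bond orders sum to 3 (valence 3) → 0 H
  atom 9: C, bond orders sum to 2 (valence 4) → 2 H
  atom 10: C, bond orders sum to 2 (valence 4) → 2 H
  atom 11: C, bond orders sum to 3 (valence 4) → 1 H
  atom 12: C, bond orders sum to 4 (valence 4) → 0 H
  atom 13: O, bond orders sum to 2 (valence 2) → 0 H
  atom 14: C, bond orders sum to 1 (valence 4) → 3 H
  atom 15: C, bond orders sum to 3 (valence 4) → 1 H
  atom 16: N, bond orders sum to 1 (valence 3) → 2 H
  atom 17: C, bond orders sum to 2 (valence 4) → 2 H
  atom 18: C, bond orders sum to 3 (valence 4) → 1 H
  atom 19: O, bond orders sum to 1 (valence 2) → 1 H
  atom 20: C, bond orders sum to 2 (valence 4) → 2 H
  atom 21: C, bond orders sum to 2 (valence 4) → 2 H
  atom 22: C, bond orders sum to 4 (valence 4) → 0 H
  atom 23: O, bond orders sum to 2 (valence 2) → 0 H
  atom 24: N, bond orders sum to 1 (valence 3) → 2 H
Totals → C:17, H:31, N:3, O:4.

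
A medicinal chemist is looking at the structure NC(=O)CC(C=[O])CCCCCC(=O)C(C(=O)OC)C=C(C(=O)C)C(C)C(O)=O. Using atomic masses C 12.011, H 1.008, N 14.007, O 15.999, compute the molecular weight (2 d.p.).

411.45 g/mol

First, the molecular formula is C20H29NO8 (counting implicit H from valence).
  C: 20 × 12.011 = 240.220
  H: 29 × 1.008 = 29.232
  N: 1 × 14.007 = 14.007
  O: 8 × 15.999 = 127.992
Sum: 20×12.011 + 29×1.008 + 1×14.007 + 8×15.999 = 411.451 → 411.45 g/mol.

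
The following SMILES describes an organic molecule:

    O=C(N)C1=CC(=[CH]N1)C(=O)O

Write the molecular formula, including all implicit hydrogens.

C6H6N2O3

Walk through each heavy atom and fill implicit hydrogens from standard valence (C 4, N 3, O 2, S 2, halogen 1):
  atom 1: O, bond orders sum to 2 (valence 2) → 0 H
  atom 2: C, bond orders sum to 4 (valence 4) → 0 H
  atom 3: N, bond orders sum to 1 (valence 3) → 2 H
  atom 4: C, bond orders sum to 4 (valence 4) → 0 H
  atom 5: C, bond orders sum to 3 (valence 4) → 1 H
  atom 6: C, bond orders sum to 4 (valence 4) → 0 H
  atom 7: C with explicit H count 1
  atom 8: N, bond orders sum to 2 (valence 3) → 1 H
  atom 9: C, bond orders sum to 4 (valence 4) → 0 H
  atom 10: O, bond orders sum to 2 (valence 2) → 0 H
  atom 11: O, bond orders sum to 1 (valence 2) → 1 H
Totals → C:6, H:6, N:2, O:3.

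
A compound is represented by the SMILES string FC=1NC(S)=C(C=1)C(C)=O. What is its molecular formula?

Walk through each heavy atom and fill implicit hydrogens from standard valence (C 4, N 3, O 2, S 2, halogen 1):
  atom 1: F (halogen, monovalent) → 0 H
  atom 2: C, bond orders sum to 4 (valence 4) → 0 H
  atom 3: N, bond orders sum to 2 (valence 3) → 1 H
  atom 4: C, bond orders sum to 4 (valence 4) → 0 H
  atom 5: S, bond orders sum to 1 (valence 2) → 1 H
  atom 6: C, bond orders sum to 4 (valence 4) → 0 H
  atom 7: C, bond orders sum to 3 (valence 4) → 1 H
  atom 8: C, bond orders sum to 4 (valence 4) → 0 H
  atom 9: C, bond orders sum to 1 (valence 4) → 3 H
  atom 10: O, bond orders sum to 2 (valence 2) → 0 H
Totals → C:6, H:6, F:1, N:1, O:1, S:1.

C6H6FNOS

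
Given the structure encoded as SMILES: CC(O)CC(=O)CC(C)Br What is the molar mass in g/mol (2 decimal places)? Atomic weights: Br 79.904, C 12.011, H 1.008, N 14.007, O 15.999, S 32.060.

First, the molecular formula is C7H13BrO2 (counting implicit H from valence).
  Br: 1 × 79.904 = 79.904
  C: 7 × 12.011 = 84.077
  H: 13 × 1.008 = 13.104
  O: 2 × 15.999 = 31.998
Sum: 1×79.904 + 7×12.011 + 13×1.008 + 2×15.999 = 209.083 → 209.08 g/mol.

209.08 g/mol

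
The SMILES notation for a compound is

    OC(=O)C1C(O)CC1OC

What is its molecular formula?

Walk through each heavy atom and fill implicit hydrogens from standard valence (C 4, N 3, O 2, S 2, halogen 1):
  atom 1: O, bond orders sum to 1 (valence 2) → 1 H
  atom 2: C, bond orders sum to 4 (valence 4) → 0 H
  atom 3: O, bond orders sum to 2 (valence 2) → 0 H
  atom 4: C, bond orders sum to 3 (valence 4) → 1 H
  atom 5: C, bond orders sum to 3 (valence 4) → 1 H
  atom 6: O, bond orders sum to 1 (valence 2) → 1 H
  atom 7: C, bond orders sum to 2 (valence 4) → 2 H
  atom 8: C, bond orders sum to 3 (valence 4) → 1 H
  atom 9: O, bond orders sum to 2 (valence 2) → 0 H
  atom 10: C, bond orders sum to 1 (valence 4) → 3 H
Totals → C:6, H:10, O:4.
In Hill order: C6H10O4.

C6H10O4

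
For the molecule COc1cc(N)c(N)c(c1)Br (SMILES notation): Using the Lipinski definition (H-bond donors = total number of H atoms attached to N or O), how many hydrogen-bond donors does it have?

Donors: find every N or O and count the H atoms it carries.
  atom 2 (O): bond orders sum to 2 → 0 H
  atom 6 (N): bond orders sum to 1 → 2 H
  atom 8 (N): bond orders sum to 1 → 2 H
Lipinski HBD = 4.

4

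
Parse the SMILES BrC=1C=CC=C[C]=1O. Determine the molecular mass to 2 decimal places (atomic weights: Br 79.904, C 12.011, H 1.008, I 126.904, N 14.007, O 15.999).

173.01 g/mol

First, the molecular formula is C6H5BrO (counting implicit H from valence).
  Br: 1 × 79.904 = 79.904
  C: 6 × 12.011 = 72.066
  H: 5 × 1.008 = 5.040
  O: 1 × 15.999 = 15.999
Sum: 1×79.904 + 6×12.011 + 5×1.008 + 1×15.999 = 173.009 → 173.01 g/mol.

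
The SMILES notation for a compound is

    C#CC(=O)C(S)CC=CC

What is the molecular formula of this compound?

C8H10OS

Walk through each heavy atom and fill implicit hydrogens from standard valence (C 4, N 3, O 2, S 2, halogen 1):
  atom 1: C, bond orders sum to 3 (valence 4) → 1 H
  atom 2: C, bond orders sum to 4 (valence 4) → 0 H
  atom 3: C, bond orders sum to 4 (valence 4) → 0 H
  atom 4: O, bond orders sum to 2 (valence 2) → 0 H
  atom 5: C, bond orders sum to 3 (valence 4) → 1 H
  atom 6: S, bond orders sum to 1 (valence 2) → 1 H
  atom 7: C, bond orders sum to 2 (valence 4) → 2 H
  atom 8: C, bond orders sum to 3 (valence 4) → 1 H
  atom 9: C, bond orders sum to 3 (valence 4) → 1 H
  atom 10: C, bond orders sum to 1 (valence 4) → 3 H
Totals → C:8, H:10, O:1, S:1.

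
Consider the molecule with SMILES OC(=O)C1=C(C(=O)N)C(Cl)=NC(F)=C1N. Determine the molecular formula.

Walk through each heavy atom and fill implicit hydrogens from standard valence (C 4, N 3, O 2, S 2, halogen 1):
  atom 1: O, bond orders sum to 1 (valence 2) → 1 H
  atom 2: C, bond orders sum to 4 (valence 4) → 0 H
  atom 3: O, bond orders sum to 2 (valence 2) → 0 H
  atom 4: C, bond orders sum to 4 (valence 4) → 0 H
  atom 5: C, bond orders sum to 4 (valence 4) → 0 H
  atom 6: C, bond orders sum to 4 (valence 4) → 0 H
  atom 7: O, bond orders sum to 2 (valence 2) → 0 H
  atom 8: N, bond orders sum to 1 (valence 3) → 2 H
  atom 9: C, bond orders sum to 4 (valence 4) → 0 H
  atom 10: Cl (halogen, monovalent) → 0 H
  atom 11: N, bond orders sum to 3 (valence 3) → 0 H
  atom 12: C, bond orders sum to 4 (valence 4) → 0 H
  atom 13: F (halogen, monovalent) → 0 H
  atom 14: C, bond orders sum to 4 (valence 4) → 0 H
  atom 15: N, bond orders sum to 1 (valence 3) → 2 H
Totals → C:7, H:5, Cl:1, F:1, N:3, O:3.

C7H5ClFN3O3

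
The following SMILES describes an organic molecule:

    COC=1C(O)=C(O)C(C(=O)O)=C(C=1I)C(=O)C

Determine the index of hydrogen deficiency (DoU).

6

Degree of unsaturation = (number of rings) + (number of π bonds).
Ring closures in the SMILES: 1.
π bonds: 5 double bonds (each 1 DoU) → 5 DoU from unsaturation.
Total DoU = 1 + 5 = 6.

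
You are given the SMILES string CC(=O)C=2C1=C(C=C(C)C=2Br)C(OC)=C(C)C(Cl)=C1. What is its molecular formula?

C15H14BrClO2

Walk through each heavy atom and fill implicit hydrogens from standard valence (C 4, N 3, O 2, S 2, halogen 1):
  atom 1: C, bond orders sum to 1 (valence 4) → 3 H
  atom 2: C, bond orders sum to 4 (valence 4) → 0 H
  atom 3: O, bond orders sum to 2 (valence 2) → 0 H
  atom 4: C, bond orders sum to 4 (valence 4) → 0 H
  atom 5: C, bond orders sum to 4 (valence 4) → 0 H
  atom 6: C, bond orders sum to 4 (valence 4) → 0 H
  atom 7: C, bond orders sum to 3 (valence 4) → 1 H
  atom 8: C, bond orders sum to 4 (valence 4) → 0 H
  atom 9: C, bond orders sum to 1 (valence 4) → 3 H
  atom 10: C, bond orders sum to 4 (valence 4) → 0 H
  atom 11: Br (halogen, monovalent) → 0 H
  atom 12: C, bond orders sum to 4 (valence 4) → 0 H
  atom 13: O, bond orders sum to 2 (valence 2) → 0 H
  atom 14: C, bond orders sum to 1 (valence 4) → 3 H
  atom 15: C, bond orders sum to 4 (valence 4) → 0 H
  atom 16: C, bond orders sum to 1 (valence 4) → 3 H
  atom 17: C, bond orders sum to 4 (valence 4) → 0 H
  atom 18: Cl (halogen, monovalent) → 0 H
  atom 19: C, bond orders sum to 3 (valence 4) → 1 H
Totals → C:15, H:14, Br:1, Cl:1, O:2.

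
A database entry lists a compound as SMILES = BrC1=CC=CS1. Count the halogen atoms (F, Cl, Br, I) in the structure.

1

Halogen atoms appear at heavy-atom position 1 (1×Br).
Halogen count: 1.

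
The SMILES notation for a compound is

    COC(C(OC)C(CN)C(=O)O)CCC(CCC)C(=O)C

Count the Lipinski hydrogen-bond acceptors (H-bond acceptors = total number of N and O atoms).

6

N atoms: 1; O atoms: 5.
Lipinski HBA = 1 + 5 = 6.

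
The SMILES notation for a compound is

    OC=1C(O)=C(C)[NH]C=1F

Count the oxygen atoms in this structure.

2

Scan the SMILES for O atoms (remember two-letter symbols like Cl and Br are single atoms).
Oxygen count: 2.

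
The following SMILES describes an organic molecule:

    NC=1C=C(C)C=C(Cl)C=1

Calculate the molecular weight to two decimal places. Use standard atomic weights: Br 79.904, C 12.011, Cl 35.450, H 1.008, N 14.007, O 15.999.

141.60 g/mol

First, the molecular formula is C7H8ClN (counting implicit H from valence).
  C: 7 × 12.011 = 84.077
  Cl: 1 × 35.450 = 35.450
  H: 8 × 1.008 = 8.064
  N: 1 × 14.007 = 14.007
Sum: 7×12.011 + 1×35.450 + 8×1.008 + 1×14.007 = 141.598 → 141.60 g/mol.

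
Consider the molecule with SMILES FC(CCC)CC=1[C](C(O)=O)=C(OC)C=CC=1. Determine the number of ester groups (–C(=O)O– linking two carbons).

0

Scan the SMILES for the ester motif — none present.
Groups that are present: 1 carboxylic acid, 1 ether.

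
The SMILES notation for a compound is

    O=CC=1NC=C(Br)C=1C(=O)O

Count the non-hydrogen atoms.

Every atom symbol written in the SMILES (organic subset) is one heavy atom; implicit H are not written.
Heavy atoms by element → Br:1, C:6, N:1, O:3.
Total: 11.

11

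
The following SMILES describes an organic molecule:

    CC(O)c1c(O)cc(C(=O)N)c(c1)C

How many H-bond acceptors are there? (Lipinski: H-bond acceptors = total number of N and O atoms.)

N atoms: 1; O atoms: 3.
Lipinski HBA = 1 + 3 = 4.

4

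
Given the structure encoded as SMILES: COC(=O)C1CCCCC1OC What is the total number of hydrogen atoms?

16

Walk through each heavy atom and fill implicit hydrogens from standard valence (C 4, N 3, O 2, S 2, halogen 1):
  atom 1: C, bond orders sum to 1 (valence 4) → 3 H
  atom 2: O, bond orders sum to 2 (valence 2) → 0 H
  atom 3: C, bond orders sum to 4 (valence 4) → 0 H
  atom 4: O, bond orders sum to 2 (valence 2) → 0 H
  atom 5: C, bond orders sum to 3 (valence 4) → 1 H
  atom 6: C, bond orders sum to 2 (valence 4) → 2 H
  atom 7: C, bond orders sum to 2 (valence 4) → 2 H
  atom 8: C, bond orders sum to 2 (valence 4) → 2 H
  atom 9: C, bond orders sum to 2 (valence 4) → 2 H
  atom 10: C, bond orders sum to 3 (valence 4) → 1 H
  atom 11: O, bond orders sum to 2 (valence 2) → 0 H
  atom 12: C, bond orders sum to 1 (valence 4) → 3 H
Total hydrogens: 16.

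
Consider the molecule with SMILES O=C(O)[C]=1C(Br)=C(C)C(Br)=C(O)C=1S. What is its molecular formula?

C8H6Br2O3S

Walk through each heavy atom and fill implicit hydrogens from standard valence (C 4, N 3, O 2, S 2, halogen 1):
  atom 1: O, bond orders sum to 2 (valence 2) → 0 H
  atom 2: C, bond orders sum to 4 (valence 4) → 0 H
  atom 3: O, bond orders sum to 1 (valence 2) → 1 H
  atom 4: C with explicit H count 0
  atom 5: C, bond orders sum to 4 (valence 4) → 0 H
  atom 6: Br (halogen, monovalent) → 0 H
  atom 7: C, bond orders sum to 4 (valence 4) → 0 H
  atom 8: C, bond orders sum to 1 (valence 4) → 3 H
  atom 9: C, bond orders sum to 4 (valence 4) → 0 H
  atom 10: Br (halogen, monovalent) → 0 H
  atom 11: C, bond orders sum to 4 (valence 4) → 0 H
  atom 12: O, bond orders sum to 1 (valence 2) → 1 H
  atom 13: C, bond orders sum to 4 (valence 4) → 0 H
  atom 14: S, bond orders sum to 1 (valence 2) → 1 H
Totals → C:8, H:6, Br:2, O:3, S:1.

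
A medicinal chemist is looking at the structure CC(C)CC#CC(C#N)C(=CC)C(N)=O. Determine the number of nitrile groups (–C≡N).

1

The nitrile motif appears at heavy-atom position 8 in the SMILES.
Other groups present: 1 alkene, 1 alkyne, 1 amide.
Nitrile count: 1.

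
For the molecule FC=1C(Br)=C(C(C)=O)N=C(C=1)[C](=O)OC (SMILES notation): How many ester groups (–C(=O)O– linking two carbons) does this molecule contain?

The ester motif appears at heavy-atom position 12 in the SMILES.
Other groups present: 1 ketone.
Ester count: 1.

1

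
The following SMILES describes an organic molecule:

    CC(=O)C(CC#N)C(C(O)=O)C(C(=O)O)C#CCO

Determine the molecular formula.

Walk through each heavy atom and fill implicit hydrogens from standard valence (C 4, N 3, O 2, S 2, halogen 1):
  atom 1: C, bond orders sum to 1 (valence 4) → 3 H
  atom 2: C, bond orders sum to 4 (valence 4) → 0 H
  atom 3: O, bond orders sum to 2 (valence 2) → 0 H
  atom 4: C, bond orders sum to 3 (valence 4) → 1 H
  atom 5: C, bond orders sum to 2 (valence 4) → 2 H
  atom 6: C, bond orders sum to 4 (valence 4) → 0 H
  atom 7: N, bond orders sum to 3 (valence 3) → 0 H
  atom 8: C, bond orders sum to 3 (valence 4) → 1 H
  atom 9: C, bond orders sum to 4 (valence 4) → 0 H
  atom 10: O, bond orders sum to 1 (valence 2) → 1 H
  atom 11: O, bond orders sum to 2 (valence 2) → 0 H
  atom 12: C, bond orders sum to 3 (valence 4) → 1 H
  atom 13: C, bond orders sum to 4 (valence 4) → 0 H
  atom 14: O, bond orders sum to 2 (valence 2) → 0 H
  atom 15: O, bond orders sum to 1 (valence 2) → 1 H
  atom 16: C, bond orders sum to 4 (valence 4) → 0 H
  atom 17: C, bond orders sum to 4 (valence 4) → 0 H
  atom 18: C, bond orders sum to 2 (valence 4) → 2 H
  atom 19: O, bond orders sum to 1 (valence 2) → 1 H
Totals → C:12, H:13, N:1, O:6.

C12H13NO6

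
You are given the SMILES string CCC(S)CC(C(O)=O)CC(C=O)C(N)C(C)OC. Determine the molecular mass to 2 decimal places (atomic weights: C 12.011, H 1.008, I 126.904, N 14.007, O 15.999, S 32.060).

291.41 g/mol

First, the molecular formula is C13H25NO4S (counting implicit H from valence).
  C: 13 × 12.011 = 156.143
  H: 25 × 1.008 = 25.200
  N: 1 × 14.007 = 14.007
  O: 4 × 15.999 = 63.996
  S: 1 × 32.060 = 32.060
Sum: 13×12.011 + 25×1.008 + 1×14.007 + 4×15.999 + 1×32.060 = 291.406 → 291.41 g/mol.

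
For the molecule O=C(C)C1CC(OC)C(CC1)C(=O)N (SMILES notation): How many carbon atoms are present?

10

Count every carbon token in the SMILES (each C, including those in ring-closure positions and inside branches).
Carbon count: 10.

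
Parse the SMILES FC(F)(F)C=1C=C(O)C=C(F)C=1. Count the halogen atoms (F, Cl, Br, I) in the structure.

4

Halogen atoms appear at heavy-atom positions 1, 3, 4, 11 (4×F).
Other groups present: 1 hydroxyl.
Halogen count: 4.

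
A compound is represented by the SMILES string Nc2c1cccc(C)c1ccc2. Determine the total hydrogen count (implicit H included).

11

Walk through each heavy atom and fill implicit hydrogens from standard valence (C 4, N 3, O 2, S 2, halogen 1); for lowercase aromatic atoms, an aromatic c carries 1 H when it has two neighbours and 0 H with three, and aromatic n carries 0 H:
  atom 1: N, bond orders sum to 1 (valence 3) → 2 H
  atom 2: aromatic c, 3 neighbours → 0 H
  atom 3: aromatic c, 3 neighbours → 0 H
  atom 4: aromatic c, 2 neighbours → 1 H
  atom 5: aromatic c, 2 neighbours → 1 H
  atom 6: aromatic c, 2 neighbours → 1 H
  atom 7: aromatic c, 3 neighbours → 0 H
  atom 8: C, bond orders sum to 1 (valence 4) → 3 H
  atom 9: aromatic c, 3 neighbours → 0 H
  atom 10: aromatic c, 2 neighbours → 1 H
  atom 11: aromatic c, 2 neighbours → 1 H
  atom 12: aromatic c, 2 neighbours → 1 H
Total hydrogens: 11.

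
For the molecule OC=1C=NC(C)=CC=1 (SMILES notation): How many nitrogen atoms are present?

1

Scan the SMILES for N atoms (remember two-letter symbols like Cl and Br are single atoms).
Nitrogen count: 1.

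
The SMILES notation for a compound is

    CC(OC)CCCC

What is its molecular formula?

C7H16O

Walk through each heavy atom and fill implicit hydrogens from standard valence (C 4, N 3, O 2, S 2, halogen 1):
  atom 1: C, bond orders sum to 1 (valence 4) → 3 H
  atom 2: C, bond orders sum to 3 (valence 4) → 1 H
  atom 3: O, bond orders sum to 2 (valence 2) → 0 H
  atom 4: C, bond orders sum to 1 (valence 4) → 3 H
  atom 5: C, bond orders sum to 2 (valence 4) → 2 H
  atom 6: C, bond orders sum to 2 (valence 4) → 2 H
  atom 7: C, bond orders sum to 2 (valence 4) → 2 H
  atom 8: C, bond orders sum to 1 (valence 4) → 3 H
Totals → C:7, H:16, O:1.
In Hill order: C7H16O.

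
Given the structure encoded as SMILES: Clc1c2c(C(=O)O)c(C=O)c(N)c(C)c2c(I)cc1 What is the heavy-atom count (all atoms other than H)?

Every atom symbol written in the SMILES (organic subset) is one heavy atom; implicit H are not written.
Heavy atoms by element → C:13, Cl:1, I:1, N:1, O:3.
Total: 19.

19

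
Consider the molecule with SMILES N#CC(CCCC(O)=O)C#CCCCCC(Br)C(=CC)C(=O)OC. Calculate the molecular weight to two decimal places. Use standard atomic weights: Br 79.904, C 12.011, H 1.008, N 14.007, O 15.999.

398.30 g/mol

First, the molecular formula is C18H24BrNO4 (counting implicit H from valence).
  Br: 1 × 79.904 = 79.904
  C: 18 × 12.011 = 216.198
  H: 24 × 1.008 = 24.192
  N: 1 × 14.007 = 14.007
  O: 4 × 15.999 = 63.996
Sum: 1×79.904 + 18×12.011 + 24×1.008 + 1×14.007 + 4×15.999 = 398.297 → 398.30 g/mol.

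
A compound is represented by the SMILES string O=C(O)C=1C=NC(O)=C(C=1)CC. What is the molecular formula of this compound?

C8H9NO3

Walk through each heavy atom and fill implicit hydrogens from standard valence (C 4, N 3, O 2, S 2, halogen 1):
  atom 1: O, bond orders sum to 2 (valence 2) → 0 H
  atom 2: C, bond orders sum to 4 (valence 4) → 0 H
  atom 3: O, bond orders sum to 1 (valence 2) → 1 H
  atom 4: C, bond orders sum to 4 (valence 4) → 0 H
  atom 5: C, bond orders sum to 3 (valence 4) → 1 H
  atom 6: N, bond orders sum to 3 (valence 3) → 0 H
  atom 7: C, bond orders sum to 4 (valence 4) → 0 H
  atom 8: O, bond orders sum to 1 (valence 2) → 1 H
  atom 9: C, bond orders sum to 4 (valence 4) → 0 H
  atom 10: C, bond orders sum to 3 (valence 4) → 1 H
  atom 11: C, bond orders sum to 2 (valence 4) → 2 H
  atom 12: C, bond orders sum to 1 (valence 4) → 3 H
Totals → C:8, H:9, N:1, O:3.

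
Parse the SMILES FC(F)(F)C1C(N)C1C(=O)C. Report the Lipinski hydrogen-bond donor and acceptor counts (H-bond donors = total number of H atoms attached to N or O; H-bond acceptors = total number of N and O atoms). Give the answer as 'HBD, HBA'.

Donors: find every N or O and count the H atoms it carries.
  atom 7 (N): bond orders sum to 1 → 2 H
  atom 10 (O): bond orders sum to 2 → 0 H
Lipinski HBD = 2.
Acceptors: N atoms = 1, O atoms = 1 → HBA = 2.

2, 2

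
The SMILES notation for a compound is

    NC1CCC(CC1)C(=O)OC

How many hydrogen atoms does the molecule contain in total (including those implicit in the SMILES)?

Walk through each heavy atom and fill implicit hydrogens from standard valence (C 4, N 3, O 2, S 2, halogen 1):
  atom 1: N, bond orders sum to 1 (valence 3) → 2 H
  atom 2: C, bond orders sum to 3 (valence 4) → 1 H
  atom 3: C, bond orders sum to 2 (valence 4) → 2 H
  atom 4: C, bond orders sum to 2 (valence 4) → 2 H
  atom 5: C, bond orders sum to 3 (valence 4) → 1 H
  atom 6: C, bond orders sum to 2 (valence 4) → 2 H
  atom 7: C, bond orders sum to 2 (valence 4) → 2 H
  atom 8: C, bond orders sum to 4 (valence 4) → 0 H
  atom 9: O, bond orders sum to 2 (valence 2) → 0 H
  atom 10: O, bond orders sum to 2 (valence 2) → 0 H
  atom 11: C, bond orders sum to 1 (valence 4) → 3 H
Total hydrogens: 15.

15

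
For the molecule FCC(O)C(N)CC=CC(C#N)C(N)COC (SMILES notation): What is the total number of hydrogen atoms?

Walk through each heavy atom and fill implicit hydrogens from standard valence (C 4, N 3, O 2, S 2, halogen 1):
  atom 1: F (halogen, monovalent) → 0 H
  atom 2: C, bond orders sum to 2 (valence 4) → 2 H
  atom 3: C, bond orders sum to 3 (valence 4) → 1 H
  atom 4: O, bond orders sum to 1 (valence 2) → 1 H
  atom 5: C, bond orders sum to 3 (valence 4) → 1 H
  atom 6: N, bond orders sum to 1 (valence 3) → 2 H
  atom 7: C, bond orders sum to 2 (valence 4) → 2 H
  atom 8: C, bond orders sum to 3 (valence 4) → 1 H
  atom 9: C, bond orders sum to 3 (valence 4) → 1 H
  atom 10: C, bond orders sum to 3 (valence 4) → 1 H
  atom 11: C, bond orders sum to 4 (valence 4) → 0 H
  atom 12: N, bond orders sum to 3 (valence 3) → 0 H
  atom 13: C, bond orders sum to 3 (valence 4) → 1 H
  atom 14: N, bond orders sum to 1 (valence 3) → 2 H
  atom 15: C, bond orders sum to 2 (valence 4) → 2 H
  atom 16: O, bond orders sum to 2 (valence 2) → 0 H
  atom 17: C, bond orders sum to 1 (valence 4) → 3 H
Total hydrogens: 20.

20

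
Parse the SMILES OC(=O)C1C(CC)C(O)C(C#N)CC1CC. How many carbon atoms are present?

12

Count every carbon token in the SMILES (each C, including those in ring-closure positions and inside branches).
Carbon count: 12.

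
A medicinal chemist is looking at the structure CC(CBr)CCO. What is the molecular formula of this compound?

Walk through each heavy atom and fill implicit hydrogens from standard valence (C 4, N 3, O 2, S 2, halogen 1):
  atom 1: C, bond orders sum to 1 (valence 4) → 3 H
  atom 2: C, bond orders sum to 3 (valence 4) → 1 H
  atom 3: C, bond orders sum to 2 (valence 4) → 2 H
  atom 4: Br (halogen, monovalent) → 0 H
  atom 5: C, bond orders sum to 2 (valence 4) → 2 H
  atom 6: C, bond orders sum to 2 (valence 4) → 2 H
  atom 7: O, bond orders sum to 1 (valence 2) → 1 H
Totals → C:5, H:11, Br:1, O:1.
In Hill order: C5H11BrO.

C5H11BrO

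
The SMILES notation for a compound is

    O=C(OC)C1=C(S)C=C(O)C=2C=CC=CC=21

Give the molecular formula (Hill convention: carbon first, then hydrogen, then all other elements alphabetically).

C12H10O3S

Walk through each heavy atom and fill implicit hydrogens from standard valence (C 4, N 3, O 2, S 2, halogen 1):
  atom 1: O, bond orders sum to 2 (valence 2) → 0 H
  atom 2: C, bond orders sum to 4 (valence 4) → 0 H
  atom 3: O, bond orders sum to 2 (valence 2) → 0 H
  atom 4: C, bond orders sum to 1 (valence 4) → 3 H
  atom 5: C, bond orders sum to 4 (valence 4) → 0 H
  atom 6: C, bond orders sum to 4 (valence 4) → 0 H
  atom 7: S, bond orders sum to 1 (valence 2) → 1 H
  atom 8: C, bond orders sum to 3 (valence 4) → 1 H
  atom 9: C, bond orders sum to 4 (valence 4) → 0 H
  atom 10: O, bond orders sum to 1 (valence 2) → 1 H
  atom 11: C, bond orders sum to 4 (valence 4) → 0 H
  atom 12: C, bond orders sum to 3 (valence 4) → 1 H
  atom 13: C, bond orders sum to 3 (valence 4) → 1 H
  atom 14: C, bond orders sum to 3 (valence 4) → 1 H
  atom 15: C, bond orders sum to 3 (valence 4) → 1 H
  atom 16: C, bond orders sum to 4 (valence 4) → 0 H
Totals → C:12, H:10, O:3, S:1.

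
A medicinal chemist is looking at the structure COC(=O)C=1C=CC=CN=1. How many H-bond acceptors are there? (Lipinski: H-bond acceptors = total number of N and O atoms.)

N atoms: 1; O atoms: 2.
Lipinski HBA = 1 + 2 = 3.

3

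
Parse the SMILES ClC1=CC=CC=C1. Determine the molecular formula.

C6H5Cl

Walk through each heavy atom and fill implicit hydrogens from standard valence (C 4, N 3, O 2, S 2, halogen 1):
  atom 1: Cl (halogen, monovalent) → 0 H
  atom 2: C, bond orders sum to 4 (valence 4) → 0 H
  atom 3: C, bond orders sum to 3 (valence 4) → 1 H
  atom 4: C, bond orders sum to 3 (valence 4) → 1 H
  atom 5: C, bond orders sum to 3 (valence 4) → 1 H
  atom 6: C, bond orders sum to 3 (valence 4) → 1 H
  atom 7: C, bond orders sum to 3 (valence 4) → 1 H
Totals → C:6, H:5, Cl:1.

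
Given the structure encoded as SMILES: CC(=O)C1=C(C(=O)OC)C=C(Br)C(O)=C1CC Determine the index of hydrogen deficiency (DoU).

Molecular formula: C12H13BrO4.
DoU = (2C + 2 + N − H − X) / 2, where X is the halogen count and O/S are ignored.
    = (2·12 + 2 + 0 − 13 − 1) / 2 = 12 / 2 = 6.

6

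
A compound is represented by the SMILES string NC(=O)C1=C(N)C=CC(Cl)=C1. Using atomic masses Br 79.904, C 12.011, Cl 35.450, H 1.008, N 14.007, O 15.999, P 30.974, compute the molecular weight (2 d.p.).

First, the molecular formula is C7H7ClN2O (counting implicit H from valence).
  C: 7 × 12.011 = 84.077
  Cl: 1 × 35.450 = 35.450
  H: 7 × 1.008 = 7.056
  N: 2 × 14.007 = 28.014
  O: 1 × 15.999 = 15.999
Sum: 7×12.011 + 1×35.450 + 7×1.008 + 2×14.007 + 1×15.999 = 170.596 → 170.60 g/mol.

170.60 g/mol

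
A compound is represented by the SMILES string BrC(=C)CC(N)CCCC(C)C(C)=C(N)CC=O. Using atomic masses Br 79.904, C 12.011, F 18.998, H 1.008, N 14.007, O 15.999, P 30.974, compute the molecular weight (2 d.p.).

317.27 g/mol

First, the molecular formula is C14H25BrN2O (counting implicit H from valence).
  Br: 1 × 79.904 = 79.904
  C: 14 × 12.011 = 168.154
  H: 25 × 1.008 = 25.200
  N: 2 × 14.007 = 28.014
  O: 1 × 15.999 = 15.999
Sum: 1×79.904 + 14×12.011 + 25×1.008 + 2×14.007 + 1×15.999 = 317.271 → 317.27 g/mol.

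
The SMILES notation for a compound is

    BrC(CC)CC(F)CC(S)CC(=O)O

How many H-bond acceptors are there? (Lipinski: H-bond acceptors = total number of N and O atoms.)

N atoms: 0; O atoms: 2.
Lipinski HBA = 0 + 2 = 2.

2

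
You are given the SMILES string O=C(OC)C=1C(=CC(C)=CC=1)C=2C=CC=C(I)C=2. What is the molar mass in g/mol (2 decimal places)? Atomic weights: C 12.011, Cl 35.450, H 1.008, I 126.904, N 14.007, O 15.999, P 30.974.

First, the molecular formula is C15H13IO2 (counting implicit H from valence).
  C: 15 × 12.011 = 180.165
  H: 13 × 1.008 = 13.104
  I: 1 × 126.904 = 126.904
  O: 2 × 15.999 = 31.998
Sum: 15×12.011 + 13×1.008 + 1×126.904 + 2×15.999 = 352.171 → 352.17 g/mol.

352.17 g/mol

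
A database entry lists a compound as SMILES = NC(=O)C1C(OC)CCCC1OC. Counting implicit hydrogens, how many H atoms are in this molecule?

Walk through each heavy atom and fill implicit hydrogens from standard valence (C 4, N 3, O 2, S 2, halogen 1):
  atom 1: N, bond orders sum to 1 (valence 3) → 2 H
  atom 2: C, bond orders sum to 4 (valence 4) → 0 H
  atom 3: O, bond orders sum to 2 (valence 2) → 0 H
  atom 4: C, bond orders sum to 3 (valence 4) → 1 H
  atom 5: C, bond orders sum to 3 (valence 4) → 1 H
  atom 6: O, bond orders sum to 2 (valence 2) → 0 H
  atom 7: C, bond orders sum to 1 (valence 4) → 3 H
  atom 8: C, bond orders sum to 2 (valence 4) → 2 H
  atom 9: C, bond orders sum to 2 (valence 4) → 2 H
  atom 10: C, bond orders sum to 2 (valence 4) → 2 H
  atom 11: C, bond orders sum to 3 (valence 4) → 1 H
  atom 12: O, bond orders sum to 2 (valence 2) → 0 H
  atom 13: C, bond orders sum to 1 (valence 4) → 3 H
Total hydrogens: 17.

17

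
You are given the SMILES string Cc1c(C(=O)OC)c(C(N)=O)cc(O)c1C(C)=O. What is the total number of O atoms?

5

Scan the SMILES for O atoms (remember two-letter symbols like Cl and Br are single atoms).
Oxygen count: 5.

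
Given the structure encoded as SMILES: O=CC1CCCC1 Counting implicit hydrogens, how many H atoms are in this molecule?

Walk through each heavy atom and fill implicit hydrogens from standard valence (C 4, N 3, O 2, S 2, halogen 1):
  atom 1: O, bond orders sum to 2 (valence 2) → 0 H
  atom 2: C, bond orders sum to 3 (valence 4) → 1 H
  atom 3: C, bond orders sum to 3 (valence 4) → 1 H
  atom 4: C, bond orders sum to 2 (valence 4) → 2 H
  atom 5: C, bond orders sum to 2 (valence 4) → 2 H
  atom 6: C, bond orders sum to 2 (valence 4) → 2 H
  atom 7: C, bond orders sum to 2 (valence 4) → 2 H
Total hydrogens: 10.

10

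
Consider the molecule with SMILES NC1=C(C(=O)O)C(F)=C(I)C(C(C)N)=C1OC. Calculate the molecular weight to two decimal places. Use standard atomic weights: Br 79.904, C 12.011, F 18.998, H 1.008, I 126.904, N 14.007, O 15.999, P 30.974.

354.12 g/mol

First, the molecular formula is C10H12FIN2O3 (counting implicit H from valence).
  C: 10 × 12.011 = 120.110
  F: 1 × 18.998 = 18.998
  H: 12 × 1.008 = 12.096
  I: 1 × 126.904 = 126.904
  N: 2 × 14.007 = 28.014
  O: 3 × 15.999 = 47.997
Sum: 10×12.011 + 1×18.998 + 12×1.008 + 1×126.904 + 2×14.007 + 3×15.999 = 354.119 → 354.12 g/mol.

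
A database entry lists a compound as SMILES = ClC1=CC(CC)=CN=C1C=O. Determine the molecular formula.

Walk through each heavy atom and fill implicit hydrogens from standard valence (C 4, N 3, O 2, S 2, halogen 1):
  atom 1: Cl (halogen, monovalent) → 0 H
  atom 2: C, bond orders sum to 4 (valence 4) → 0 H
  atom 3: C, bond orders sum to 3 (valence 4) → 1 H
  atom 4: C, bond orders sum to 4 (valence 4) → 0 H
  atom 5: C, bond orders sum to 2 (valence 4) → 2 H
  atom 6: C, bond orders sum to 1 (valence 4) → 3 H
  atom 7: C, bond orders sum to 3 (valence 4) → 1 H
  atom 8: N, bond orders sum to 3 (valence 3) → 0 H
  atom 9: C, bond orders sum to 4 (valence 4) → 0 H
  atom 10: C, bond orders sum to 3 (valence 4) → 1 H
  atom 11: O, bond orders sum to 2 (valence 2) → 0 H
Totals → C:8, H:8, Cl:1, N:1, O:1.
In Hill order: C8H8ClNO.

C8H8ClNO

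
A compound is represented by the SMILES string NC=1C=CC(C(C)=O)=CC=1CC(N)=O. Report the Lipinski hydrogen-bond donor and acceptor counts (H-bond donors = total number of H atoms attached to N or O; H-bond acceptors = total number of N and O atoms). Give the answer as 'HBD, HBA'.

Donors: find every N or O and count the H atoms it carries.
  atom 1 (N): bond orders sum to 1 → 2 H
  atom 8 (O): bond orders sum to 2 → 0 H
  atom 13 (N): bond orders sum to 1 → 2 H
  atom 14 (O): bond orders sum to 2 → 0 H
Lipinski HBD = 4.
Acceptors: N atoms = 2, O atoms = 2 → HBA = 4.

4, 4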